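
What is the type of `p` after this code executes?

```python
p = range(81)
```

range() returns a range object

range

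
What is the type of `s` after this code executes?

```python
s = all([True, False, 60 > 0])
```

all() returns bool

bool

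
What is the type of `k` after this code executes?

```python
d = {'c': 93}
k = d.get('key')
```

dict.get() returns None when key 'key' is not found and no default given

NoneType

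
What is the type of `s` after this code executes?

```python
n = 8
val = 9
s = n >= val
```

Comparison operators return bool

bool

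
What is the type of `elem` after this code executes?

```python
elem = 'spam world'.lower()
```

str.lower() returns str

str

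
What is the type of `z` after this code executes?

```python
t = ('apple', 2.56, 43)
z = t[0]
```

Index 0 of tuple is 'apple' which is str

str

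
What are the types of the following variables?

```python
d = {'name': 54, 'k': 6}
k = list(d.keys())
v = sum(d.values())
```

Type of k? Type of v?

list(...) returns list; sum of int values returns int

list, int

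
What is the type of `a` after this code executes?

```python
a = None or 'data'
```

'or' with None returns the other value ('data', str)

str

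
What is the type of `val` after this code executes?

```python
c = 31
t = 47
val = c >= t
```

Comparison operators return bool

bool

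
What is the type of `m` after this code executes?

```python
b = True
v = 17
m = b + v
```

bool + int returns int (True is 1, so 1 + 17 = 18)

int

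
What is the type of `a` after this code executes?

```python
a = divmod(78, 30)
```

divmod() returns a tuple (quotient, remainder)

tuple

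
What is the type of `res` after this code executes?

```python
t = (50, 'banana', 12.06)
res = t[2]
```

Index 2 of tuple is 12.06 which is float

float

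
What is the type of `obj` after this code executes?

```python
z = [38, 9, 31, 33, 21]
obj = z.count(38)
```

list.count() returns int

int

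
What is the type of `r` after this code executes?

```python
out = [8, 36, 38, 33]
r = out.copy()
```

list.copy() returns list

list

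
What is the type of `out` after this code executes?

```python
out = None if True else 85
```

Ternary: condition is True, if branch (None) taken → NoneType

NoneType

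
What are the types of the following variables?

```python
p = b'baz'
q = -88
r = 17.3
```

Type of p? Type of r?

p is bytes; r is float

bytes, float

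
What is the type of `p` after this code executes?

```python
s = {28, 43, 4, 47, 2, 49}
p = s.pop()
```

Popping from a set of ints returns int

int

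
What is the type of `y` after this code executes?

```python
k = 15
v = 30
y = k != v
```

Comparison operators return bool

bool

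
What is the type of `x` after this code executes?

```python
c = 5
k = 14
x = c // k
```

int // int returns int (5 // 14 = 0)

int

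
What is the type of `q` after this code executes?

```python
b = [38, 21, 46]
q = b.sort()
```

list.sort() returns None (sorts in place)

NoneType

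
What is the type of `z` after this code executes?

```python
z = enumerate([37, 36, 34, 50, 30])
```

enumerate() returns an enumerate iterator object

enumerate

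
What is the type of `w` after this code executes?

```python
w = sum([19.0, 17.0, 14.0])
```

sum() of floats returns float

float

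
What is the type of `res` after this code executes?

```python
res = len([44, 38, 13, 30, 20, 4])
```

len() always returns int

int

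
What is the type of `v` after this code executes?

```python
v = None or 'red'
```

'or' with None returns the other value ('red', str)

str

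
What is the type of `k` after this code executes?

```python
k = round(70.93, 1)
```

round() with ndigits arg returns float

float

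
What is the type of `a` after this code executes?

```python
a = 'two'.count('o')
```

str.count() returns int

int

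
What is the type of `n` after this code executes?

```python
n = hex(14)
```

hex() returns str representation

str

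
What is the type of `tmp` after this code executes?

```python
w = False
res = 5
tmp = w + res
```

bool + int returns int (False is 0, so 0 + 5 = 5)

int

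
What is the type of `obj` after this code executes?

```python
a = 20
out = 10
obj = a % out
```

int % int returns int (20 % 10 = 0)

int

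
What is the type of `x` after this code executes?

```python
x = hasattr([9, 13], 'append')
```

hasattr() returns bool

bool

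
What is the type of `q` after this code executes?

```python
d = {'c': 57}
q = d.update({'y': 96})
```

dict.update() returns None

NoneType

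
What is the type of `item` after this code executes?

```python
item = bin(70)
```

bin() returns str representation

str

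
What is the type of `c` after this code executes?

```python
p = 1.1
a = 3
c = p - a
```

float - int returns float (1.1 - 3 = -1.9)

float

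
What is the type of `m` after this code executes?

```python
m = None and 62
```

'and' returns first falsy value (None)

NoneType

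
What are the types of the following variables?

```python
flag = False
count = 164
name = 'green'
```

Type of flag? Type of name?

flag is bool; name is str

bool, str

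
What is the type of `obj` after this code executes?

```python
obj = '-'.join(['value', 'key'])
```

str.join() returns str

str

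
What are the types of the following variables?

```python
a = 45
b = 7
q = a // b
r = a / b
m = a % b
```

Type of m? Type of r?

int % int returns int; int / int returns float

int, float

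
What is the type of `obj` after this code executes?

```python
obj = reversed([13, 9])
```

reversed() on a list returns a list_reverseiterator

list_reverseiterator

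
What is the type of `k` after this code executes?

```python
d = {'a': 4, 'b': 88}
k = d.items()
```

dict.items() returns a dict_items view

dict_items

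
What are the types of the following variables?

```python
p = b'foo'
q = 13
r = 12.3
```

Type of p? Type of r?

p is bytes; r is float

bytes, float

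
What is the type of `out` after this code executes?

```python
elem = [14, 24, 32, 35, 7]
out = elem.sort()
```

list.sort() returns None (sorts in place)

NoneType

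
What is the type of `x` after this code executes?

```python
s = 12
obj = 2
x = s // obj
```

int // int returns int (12 // 2 = 6)

int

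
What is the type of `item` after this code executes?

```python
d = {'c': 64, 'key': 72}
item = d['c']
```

Accessing dict[str, int] with key 'c' returns int value 64

int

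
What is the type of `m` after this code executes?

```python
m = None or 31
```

'or' with None returns the other value (31, int)

int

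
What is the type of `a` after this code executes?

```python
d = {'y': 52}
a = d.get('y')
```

dict.get() returns the value (int) when key is found

int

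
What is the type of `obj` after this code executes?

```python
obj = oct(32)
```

oct() returns str representation

str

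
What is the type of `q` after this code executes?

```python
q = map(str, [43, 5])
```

map() returns a map iterator object

map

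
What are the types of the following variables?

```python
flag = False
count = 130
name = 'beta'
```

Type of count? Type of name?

count is int; name is str

int, str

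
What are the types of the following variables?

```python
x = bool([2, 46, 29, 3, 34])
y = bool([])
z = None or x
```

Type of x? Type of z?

bool() returns bool; None or <bool> returns the bool

bool, bool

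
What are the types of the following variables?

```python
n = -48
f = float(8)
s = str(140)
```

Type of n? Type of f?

n is int; f is float

int, float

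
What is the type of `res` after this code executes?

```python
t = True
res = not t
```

'not' always returns bool

bool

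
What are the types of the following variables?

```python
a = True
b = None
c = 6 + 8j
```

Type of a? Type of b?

a is bool; b is NoneType

bool, NoneType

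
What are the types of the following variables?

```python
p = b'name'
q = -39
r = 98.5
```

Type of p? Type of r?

p is bytes; r is float

bytes, float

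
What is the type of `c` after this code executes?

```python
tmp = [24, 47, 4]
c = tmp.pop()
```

list.pop() returns the popped element (int here)

int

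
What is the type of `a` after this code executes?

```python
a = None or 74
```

'or' with None returns the other value (74, int)

int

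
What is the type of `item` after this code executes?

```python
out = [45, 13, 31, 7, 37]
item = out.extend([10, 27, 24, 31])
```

list.extend() returns None

NoneType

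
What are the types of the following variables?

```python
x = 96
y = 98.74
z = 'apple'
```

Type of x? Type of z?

x is int; z is str

int, str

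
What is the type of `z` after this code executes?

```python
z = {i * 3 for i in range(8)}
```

A set comprehension {expr for x in iterable} produces a set

set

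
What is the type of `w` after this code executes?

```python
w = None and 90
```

'and' returns first falsy value (None)

NoneType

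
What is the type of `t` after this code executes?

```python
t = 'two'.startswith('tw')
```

str.startswith() returns bool

bool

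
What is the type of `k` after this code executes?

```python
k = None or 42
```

'or' with None returns the other value (42, int)

int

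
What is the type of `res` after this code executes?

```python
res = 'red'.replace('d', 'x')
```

str.replace() returns str

str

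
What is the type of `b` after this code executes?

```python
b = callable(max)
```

callable() returns bool

bool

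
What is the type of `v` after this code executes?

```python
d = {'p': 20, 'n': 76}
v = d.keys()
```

.keys() returns a dict_keys view object

dict_keys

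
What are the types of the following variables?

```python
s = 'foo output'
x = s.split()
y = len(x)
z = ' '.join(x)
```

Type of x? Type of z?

str.split() returns list; str.join() returns str

list, str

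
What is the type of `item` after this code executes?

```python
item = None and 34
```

'and' returns first falsy value (None)

NoneType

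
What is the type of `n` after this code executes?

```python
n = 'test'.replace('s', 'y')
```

str.replace() returns str

str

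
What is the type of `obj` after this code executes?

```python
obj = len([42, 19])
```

len() always returns int

int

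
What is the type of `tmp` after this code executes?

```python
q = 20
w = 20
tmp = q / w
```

int / int always returns float in Python 3 (20 / 20 = 1)

float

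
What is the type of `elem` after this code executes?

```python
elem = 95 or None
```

'or' returns first truthy value (95, int)

int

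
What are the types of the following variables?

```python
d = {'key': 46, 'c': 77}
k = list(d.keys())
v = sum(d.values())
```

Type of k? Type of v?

list(...) returns list; sum of int values returns int

list, int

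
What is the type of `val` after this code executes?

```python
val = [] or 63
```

'or' returns first truthy value (63, which is int)

int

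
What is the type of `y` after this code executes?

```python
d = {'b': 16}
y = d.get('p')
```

dict.get() returns None when key 'p' is not found and no default given

NoneType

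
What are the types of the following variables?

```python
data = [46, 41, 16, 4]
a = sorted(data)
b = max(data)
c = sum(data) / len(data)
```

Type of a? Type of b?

sorted() returns list; max of ints returns int

list, int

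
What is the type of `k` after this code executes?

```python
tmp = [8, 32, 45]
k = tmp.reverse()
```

list.reverse() returns None

NoneType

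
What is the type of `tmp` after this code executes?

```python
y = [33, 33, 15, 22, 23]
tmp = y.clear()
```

list.clear() returns None

NoneType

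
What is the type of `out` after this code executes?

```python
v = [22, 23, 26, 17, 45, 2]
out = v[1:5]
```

Slicing a list always returns a list

list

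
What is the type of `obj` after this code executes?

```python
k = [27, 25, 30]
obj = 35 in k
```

'in' operator returns bool

bool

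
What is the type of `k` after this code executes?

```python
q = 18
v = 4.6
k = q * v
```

int * float returns float (18 * 4.6 = 82.8)

float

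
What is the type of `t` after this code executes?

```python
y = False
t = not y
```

'not' always returns bool

bool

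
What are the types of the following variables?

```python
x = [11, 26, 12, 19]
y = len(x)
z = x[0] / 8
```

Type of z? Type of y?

int / int returns float; len() returns int

float, int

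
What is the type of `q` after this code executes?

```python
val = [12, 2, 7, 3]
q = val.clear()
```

list.clear() returns None

NoneType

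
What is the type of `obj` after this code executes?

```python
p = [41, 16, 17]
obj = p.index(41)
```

list.index() returns int

int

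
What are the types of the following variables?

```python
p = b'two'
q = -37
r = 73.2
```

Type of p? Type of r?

p is bytes; r is float

bytes, float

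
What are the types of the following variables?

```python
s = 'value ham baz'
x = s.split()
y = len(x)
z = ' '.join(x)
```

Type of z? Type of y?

str.join() returns str; len() returns int

str, int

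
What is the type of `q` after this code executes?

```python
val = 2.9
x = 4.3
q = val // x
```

float // float returns float (floor division preserves float type)

float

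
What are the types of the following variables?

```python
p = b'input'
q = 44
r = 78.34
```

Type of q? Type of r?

q is int; r is float

int, float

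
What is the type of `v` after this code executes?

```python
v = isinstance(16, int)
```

isinstance() returns bool

bool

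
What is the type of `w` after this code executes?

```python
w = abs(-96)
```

abs() of int returns int

int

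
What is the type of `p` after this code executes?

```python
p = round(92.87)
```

round() with no ndigits arg returns int

int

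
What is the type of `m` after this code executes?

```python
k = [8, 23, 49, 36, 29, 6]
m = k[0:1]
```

Slicing a list always returns a list

list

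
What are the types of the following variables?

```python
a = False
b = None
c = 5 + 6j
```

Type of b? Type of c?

b is NoneType; c is complex

NoneType, complex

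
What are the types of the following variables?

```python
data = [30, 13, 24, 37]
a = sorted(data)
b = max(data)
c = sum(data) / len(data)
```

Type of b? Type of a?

max of ints returns int; sorted() returns list

int, list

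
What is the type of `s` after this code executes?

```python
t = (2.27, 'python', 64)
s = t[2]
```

Index 2 of tuple is 64 which is int

int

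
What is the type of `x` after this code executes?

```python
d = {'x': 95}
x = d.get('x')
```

dict.get() returns the value (int) when key is found

int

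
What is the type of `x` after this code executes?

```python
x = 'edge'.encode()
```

str.encode() returns bytes

bytes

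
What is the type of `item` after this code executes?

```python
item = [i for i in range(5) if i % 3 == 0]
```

A list comprehension [...] produces a list

list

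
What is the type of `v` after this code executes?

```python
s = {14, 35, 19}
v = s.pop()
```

Popping from a set of ints returns int

int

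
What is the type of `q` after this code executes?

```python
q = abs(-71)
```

abs() of int returns int

int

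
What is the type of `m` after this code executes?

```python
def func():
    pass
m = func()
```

A function with no return statement returns None

NoneType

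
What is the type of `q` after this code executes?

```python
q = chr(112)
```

chr() returns str (single character)

str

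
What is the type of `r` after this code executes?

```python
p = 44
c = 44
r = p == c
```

Equality comparison returns bool

bool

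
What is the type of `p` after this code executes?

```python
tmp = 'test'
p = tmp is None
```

'is' comparison returns bool

bool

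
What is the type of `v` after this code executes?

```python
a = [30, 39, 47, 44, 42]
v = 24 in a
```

'in' operator returns bool

bool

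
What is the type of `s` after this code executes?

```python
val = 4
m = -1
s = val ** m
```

int ** negative int returns float

float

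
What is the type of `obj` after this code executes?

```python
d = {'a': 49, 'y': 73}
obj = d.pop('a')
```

dict.pop() returns the value (int)

int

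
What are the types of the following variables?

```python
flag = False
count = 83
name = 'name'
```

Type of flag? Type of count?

flag is bool; count is int

bool, int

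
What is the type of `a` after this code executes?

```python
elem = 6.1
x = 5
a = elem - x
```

float - int returns float (6.1 - 5 = 1.1)

float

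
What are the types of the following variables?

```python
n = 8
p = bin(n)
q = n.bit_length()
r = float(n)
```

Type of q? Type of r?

int.bit_length() returns int; float() returns float

int, float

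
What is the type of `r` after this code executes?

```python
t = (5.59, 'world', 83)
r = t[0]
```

Index 0 of tuple is 5.59 which is float

float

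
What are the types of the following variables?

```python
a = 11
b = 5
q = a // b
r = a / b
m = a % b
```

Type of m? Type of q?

int % int returns int; int // int returns int

int, int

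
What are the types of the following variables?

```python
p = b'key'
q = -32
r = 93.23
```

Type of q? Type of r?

q is int; r is float

int, float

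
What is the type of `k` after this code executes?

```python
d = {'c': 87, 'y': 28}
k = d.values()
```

.values() returns a dict_values view object

dict_values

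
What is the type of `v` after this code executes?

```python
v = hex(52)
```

hex() returns str representation

str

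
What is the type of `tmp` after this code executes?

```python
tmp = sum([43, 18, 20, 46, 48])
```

sum() of ints returns int

int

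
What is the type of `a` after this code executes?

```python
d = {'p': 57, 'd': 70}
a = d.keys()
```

.keys() returns a dict_keys view object

dict_keys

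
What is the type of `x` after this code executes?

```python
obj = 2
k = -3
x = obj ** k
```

int ** negative int returns float

float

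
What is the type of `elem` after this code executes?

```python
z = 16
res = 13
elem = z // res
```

int // int returns int (16 // 13 = 1)

int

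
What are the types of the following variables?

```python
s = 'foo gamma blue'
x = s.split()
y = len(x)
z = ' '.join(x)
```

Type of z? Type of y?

str.join() returns str; len() returns int

str, int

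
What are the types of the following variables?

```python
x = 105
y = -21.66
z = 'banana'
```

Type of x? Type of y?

x is int; y is float

int, float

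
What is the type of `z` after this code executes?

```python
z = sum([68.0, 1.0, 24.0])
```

sum() of floats returns float

float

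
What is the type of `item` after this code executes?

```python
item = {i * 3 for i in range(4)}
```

A set comprehension {expr for x in iterable} produces a set

set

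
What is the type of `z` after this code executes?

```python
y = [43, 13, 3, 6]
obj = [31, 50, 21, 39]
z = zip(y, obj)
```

zip() returns a zip iterator object

zip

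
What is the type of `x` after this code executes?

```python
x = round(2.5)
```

round() with no ndigits arg returns int

int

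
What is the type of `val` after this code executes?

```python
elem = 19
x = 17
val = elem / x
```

int / int always returns float in Python 3 (19 / 17 = 1.11765)

float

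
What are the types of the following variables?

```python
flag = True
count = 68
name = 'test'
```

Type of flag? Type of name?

flag is bool; name is str

bool, str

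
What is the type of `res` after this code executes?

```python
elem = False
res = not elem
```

'not' always returns bool

bool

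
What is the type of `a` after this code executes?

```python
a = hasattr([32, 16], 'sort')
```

hasattr() returns bool

bool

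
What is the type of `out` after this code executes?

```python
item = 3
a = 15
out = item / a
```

int / int always returns float in Python 3 (3 / 15 = 0.2)

float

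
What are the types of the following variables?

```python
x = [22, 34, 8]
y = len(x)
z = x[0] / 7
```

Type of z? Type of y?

int / int returns float; len() returns int

float, int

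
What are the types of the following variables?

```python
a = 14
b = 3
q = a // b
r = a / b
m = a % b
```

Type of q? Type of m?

int // int returns int; int % int returns int

int, int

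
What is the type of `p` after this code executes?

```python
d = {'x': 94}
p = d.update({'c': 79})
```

dict.update() returns None

NoneType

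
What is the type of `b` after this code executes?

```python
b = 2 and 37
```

'and' returns the last value when all truthy (37, which is int)

int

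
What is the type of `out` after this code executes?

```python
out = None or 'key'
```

'or' with None returns the other value ('key', str)

str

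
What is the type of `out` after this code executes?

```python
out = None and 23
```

'and' returns first falsy value (None)

NoneType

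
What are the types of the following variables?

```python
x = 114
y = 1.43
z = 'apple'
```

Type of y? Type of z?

y is float; z is str

float, str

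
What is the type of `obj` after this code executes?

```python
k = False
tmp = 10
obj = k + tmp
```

bool + int returns int (False is 0, so 0 + 10 = 10)

int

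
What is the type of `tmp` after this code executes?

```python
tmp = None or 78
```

'or' with None returns the other value (78, int)

int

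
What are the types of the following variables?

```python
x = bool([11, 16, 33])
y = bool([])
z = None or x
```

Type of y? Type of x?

bool() returns bool; bool() returns bool

bool, bool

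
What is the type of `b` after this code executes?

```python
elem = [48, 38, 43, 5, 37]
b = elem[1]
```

Indexing a list of ints returns int (elem[1] = 38)

int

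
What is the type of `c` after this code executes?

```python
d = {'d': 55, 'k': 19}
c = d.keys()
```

.keys() returns a dict_keys view object

dict_keys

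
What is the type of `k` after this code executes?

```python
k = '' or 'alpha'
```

'or' returns first truthy value ('alpha', which is str)

str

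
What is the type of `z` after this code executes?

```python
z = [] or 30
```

'or' returns first truthy value (30, which is int)

int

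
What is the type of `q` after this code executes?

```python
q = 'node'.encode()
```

str.encode() returns bytes

bytes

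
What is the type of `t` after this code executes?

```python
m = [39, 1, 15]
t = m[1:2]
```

Slicing a list always returns a list

list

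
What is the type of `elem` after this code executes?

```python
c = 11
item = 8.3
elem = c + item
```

int + float returns float (11 + 8.3 = 19.3)

float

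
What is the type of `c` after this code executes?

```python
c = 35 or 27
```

'or' returns the first truthy value (35, which is int)

int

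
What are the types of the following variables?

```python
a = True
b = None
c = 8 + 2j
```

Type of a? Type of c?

a is bool; c is complex

bool, complex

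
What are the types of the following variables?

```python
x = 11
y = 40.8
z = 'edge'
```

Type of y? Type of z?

y is float; z is str

float, str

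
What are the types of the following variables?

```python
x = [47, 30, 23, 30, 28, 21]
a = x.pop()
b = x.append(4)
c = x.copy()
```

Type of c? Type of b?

list.copy() returns list; list.append() returns None

list, NoneType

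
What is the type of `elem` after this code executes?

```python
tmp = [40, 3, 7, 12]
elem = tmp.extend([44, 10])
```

list.extend() returns None

NoneType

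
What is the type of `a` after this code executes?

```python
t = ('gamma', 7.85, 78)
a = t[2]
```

Index 2 of tuple is 78 which is int

int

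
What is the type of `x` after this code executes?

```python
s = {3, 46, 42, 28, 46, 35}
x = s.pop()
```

Popping from a set of ints returns int

int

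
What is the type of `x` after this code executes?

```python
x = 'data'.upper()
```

str.upper() returns str

str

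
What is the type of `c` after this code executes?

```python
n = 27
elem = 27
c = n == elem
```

Equality comparison returns bool

bool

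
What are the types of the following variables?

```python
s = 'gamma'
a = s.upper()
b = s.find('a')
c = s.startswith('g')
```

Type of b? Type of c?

str.find() returns int; str.startswith() returns bool

int, bool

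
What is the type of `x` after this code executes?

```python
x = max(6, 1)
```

max() of ints returns int

int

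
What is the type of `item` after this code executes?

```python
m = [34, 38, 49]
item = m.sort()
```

list.sort() returns None (sorts in place)

NoneType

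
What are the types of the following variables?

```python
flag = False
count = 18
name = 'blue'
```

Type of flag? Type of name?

flag is bool; name is str

bool, str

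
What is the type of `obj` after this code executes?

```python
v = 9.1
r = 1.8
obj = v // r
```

float // float returns float (floor division preserves float type)

float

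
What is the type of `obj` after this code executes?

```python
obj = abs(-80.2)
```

abs() of float returns float

float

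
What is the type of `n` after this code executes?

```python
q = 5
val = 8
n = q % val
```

int % int returns int (5 % 8 = 5)

int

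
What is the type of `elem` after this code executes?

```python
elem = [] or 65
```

'or' returns first truthy value (65, which is int)

int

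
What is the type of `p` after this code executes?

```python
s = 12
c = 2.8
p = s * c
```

int * float returns float (12 * 2.8 = 33.6)

float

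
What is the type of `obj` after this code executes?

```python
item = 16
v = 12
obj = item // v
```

int // int returns int (16 // 12 = 1)

int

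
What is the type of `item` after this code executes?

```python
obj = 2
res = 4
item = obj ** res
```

int ** positive int returns int (2 ** 4 = 16)

int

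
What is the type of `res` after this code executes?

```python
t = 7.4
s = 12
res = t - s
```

float - int returns float (7.4 - 12 = -4.6)

float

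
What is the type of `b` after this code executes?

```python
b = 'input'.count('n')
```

str.count() returns int

int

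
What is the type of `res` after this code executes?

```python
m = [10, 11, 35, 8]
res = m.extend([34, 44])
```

list.extend() returns None

NoneType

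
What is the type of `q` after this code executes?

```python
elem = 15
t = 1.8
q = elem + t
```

int + float returns float (15 + 1.8 = 16.8)

float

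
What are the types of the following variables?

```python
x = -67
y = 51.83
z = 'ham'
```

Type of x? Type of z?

x is int; z is str

int, str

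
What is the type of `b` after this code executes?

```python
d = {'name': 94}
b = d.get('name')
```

dict.get() returns the value (int) when key is found

int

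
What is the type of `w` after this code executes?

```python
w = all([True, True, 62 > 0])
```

all() returns bool

bool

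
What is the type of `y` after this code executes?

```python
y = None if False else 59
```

Ternary: condition is False, else branch (59) taken → int

int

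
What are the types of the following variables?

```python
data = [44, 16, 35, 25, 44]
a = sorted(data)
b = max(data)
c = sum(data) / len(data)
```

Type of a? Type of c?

sorted() returns list; int / int returns float

list, float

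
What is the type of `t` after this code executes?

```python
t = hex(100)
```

hex() returns str representation

str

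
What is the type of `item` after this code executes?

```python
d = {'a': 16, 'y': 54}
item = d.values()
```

.values() returns a dict_values view object

dict_values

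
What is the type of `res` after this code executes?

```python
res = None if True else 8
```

Ternary: condition is True, if branch (None) taken → NoneType

NoneType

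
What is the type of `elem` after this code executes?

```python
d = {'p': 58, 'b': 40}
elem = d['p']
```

Accessing dict[str, int] with key 'p' returns int value 58

int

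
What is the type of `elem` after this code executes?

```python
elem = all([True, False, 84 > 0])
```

all() returns bool

bool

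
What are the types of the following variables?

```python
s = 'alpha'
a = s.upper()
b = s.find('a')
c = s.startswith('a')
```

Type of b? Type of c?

str.find() returns int; str.startswith() returns bool

int, bool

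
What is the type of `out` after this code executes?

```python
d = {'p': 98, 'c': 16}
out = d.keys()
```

.keys() returns a dict_keys view object

dict_keys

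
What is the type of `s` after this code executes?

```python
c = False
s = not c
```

'not' always returns bool

bool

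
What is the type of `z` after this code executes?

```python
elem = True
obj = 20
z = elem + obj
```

bool + int returns int (True is 1, so 1 + 20 = 21)

int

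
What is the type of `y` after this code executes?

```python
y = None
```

None has type NoneType

NoneType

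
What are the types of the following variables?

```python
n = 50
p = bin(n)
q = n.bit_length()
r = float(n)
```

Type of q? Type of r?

int.bit_length() returns int; float() returns float

int, float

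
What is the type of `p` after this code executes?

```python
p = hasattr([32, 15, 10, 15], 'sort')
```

hasattr() returns bool

bool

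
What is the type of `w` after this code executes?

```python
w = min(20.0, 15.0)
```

min() of floats returns float

float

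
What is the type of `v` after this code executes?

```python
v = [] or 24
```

'or' returns first truthy value (24, which is int)

int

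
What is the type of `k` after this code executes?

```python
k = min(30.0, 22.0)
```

min() of floats returns float

float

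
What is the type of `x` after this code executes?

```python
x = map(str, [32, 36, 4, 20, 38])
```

map() returns a map iterator object

map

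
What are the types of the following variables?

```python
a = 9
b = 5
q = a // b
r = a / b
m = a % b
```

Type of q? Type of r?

int // int returns int; int / int returns float

int, float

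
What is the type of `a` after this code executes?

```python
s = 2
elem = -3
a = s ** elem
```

int ** negative int returns float

float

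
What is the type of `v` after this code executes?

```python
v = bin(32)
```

bin() returns str representation

str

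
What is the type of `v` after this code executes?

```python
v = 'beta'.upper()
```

str.upper() returns str

str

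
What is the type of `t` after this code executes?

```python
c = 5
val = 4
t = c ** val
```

int ** positive int returns int (5 ** 4 = 625)

int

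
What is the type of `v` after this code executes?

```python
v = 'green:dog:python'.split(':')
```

str.split() returns list

list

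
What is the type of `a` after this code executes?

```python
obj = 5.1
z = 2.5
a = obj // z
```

float // float returns float (floor division preserves float type)

float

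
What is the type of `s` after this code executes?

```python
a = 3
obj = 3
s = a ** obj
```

int ** positive int returns int (3 ** 3 = 27)

int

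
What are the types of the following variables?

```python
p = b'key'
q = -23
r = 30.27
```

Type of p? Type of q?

p is bytes; q is int

bytes, int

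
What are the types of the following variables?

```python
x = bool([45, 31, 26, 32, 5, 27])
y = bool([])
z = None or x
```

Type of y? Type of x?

bool() returns bool; bool() returns bool

bool, bool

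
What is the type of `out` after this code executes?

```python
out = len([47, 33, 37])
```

len() always returns int

int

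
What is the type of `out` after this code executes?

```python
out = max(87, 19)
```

max() of ints returns int

int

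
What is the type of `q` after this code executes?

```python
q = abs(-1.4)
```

abs() of float returns float

float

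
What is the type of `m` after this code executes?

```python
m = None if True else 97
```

Ternary: condition is True, if branch (None) taken → NoneType

NoneType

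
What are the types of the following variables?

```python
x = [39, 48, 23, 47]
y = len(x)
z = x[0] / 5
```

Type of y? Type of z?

len() returns int; int / int returns float

int, float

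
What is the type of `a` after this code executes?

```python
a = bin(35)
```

bin() returns str representation

str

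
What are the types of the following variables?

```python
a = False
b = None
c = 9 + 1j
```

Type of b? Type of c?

b is NoneType; c is complex

NoneType, complex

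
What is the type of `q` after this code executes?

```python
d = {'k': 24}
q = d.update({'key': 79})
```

dict.update() returns None

NoneType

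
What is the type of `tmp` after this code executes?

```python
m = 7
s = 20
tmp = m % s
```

int % int returns int (7 % 20 = 7)

int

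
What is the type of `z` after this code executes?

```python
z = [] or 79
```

'or' returns first truthy value (79, which is int)

int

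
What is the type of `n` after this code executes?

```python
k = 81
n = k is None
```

'is' comparison returns bool

bool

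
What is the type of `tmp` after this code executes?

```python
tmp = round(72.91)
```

round() with no ndigits arg returns int

int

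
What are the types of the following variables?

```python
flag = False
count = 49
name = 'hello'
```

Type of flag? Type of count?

flag is bool; count is int

bool, int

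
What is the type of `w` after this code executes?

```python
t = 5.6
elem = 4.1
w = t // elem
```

float // float returns float (floor division preserves float type)

float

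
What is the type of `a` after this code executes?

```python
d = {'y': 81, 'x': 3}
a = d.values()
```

.values() returns a dict_values view object

dict_values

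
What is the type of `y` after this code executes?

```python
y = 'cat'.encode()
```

str.encode() returns bytes

bytes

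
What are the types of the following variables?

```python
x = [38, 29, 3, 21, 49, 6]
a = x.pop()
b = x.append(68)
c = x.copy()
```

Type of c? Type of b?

list.copy() returns list; list.append() returns None

list, NoneType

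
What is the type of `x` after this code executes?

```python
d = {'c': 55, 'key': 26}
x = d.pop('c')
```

dict.pop() returns the value (int)

int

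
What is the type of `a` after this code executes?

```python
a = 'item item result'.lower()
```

str.lower() returns str

str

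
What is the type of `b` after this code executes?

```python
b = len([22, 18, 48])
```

len() always returns int

int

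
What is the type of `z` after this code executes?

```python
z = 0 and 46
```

'and' returns the first falsy value (0, which is int)

int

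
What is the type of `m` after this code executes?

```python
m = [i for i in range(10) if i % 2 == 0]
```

A list comprehension [...] produces a list

list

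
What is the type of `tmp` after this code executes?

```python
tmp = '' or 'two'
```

'or' returns first truthy value ('two', which is str)

str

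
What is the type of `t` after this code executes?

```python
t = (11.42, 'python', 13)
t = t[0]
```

Index 0 of tuple is 11.42 which is float

float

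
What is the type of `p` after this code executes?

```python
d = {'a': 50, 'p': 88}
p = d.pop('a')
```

dict.pop() returns the value (int)

int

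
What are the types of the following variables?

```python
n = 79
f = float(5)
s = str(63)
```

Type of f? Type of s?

f is float; s is str

float, str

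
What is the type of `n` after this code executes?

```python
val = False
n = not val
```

'not' always returns bool

bool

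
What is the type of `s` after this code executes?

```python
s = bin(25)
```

bin() returns str representation

str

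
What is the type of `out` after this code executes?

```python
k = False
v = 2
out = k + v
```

bool + int returns int (False is 0, so 0 + 2 = 2)

int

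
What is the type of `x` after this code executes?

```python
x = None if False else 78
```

Ternary: condition is False, else branch (78) taken → int

int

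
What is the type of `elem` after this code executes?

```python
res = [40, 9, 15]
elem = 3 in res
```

'in' operator returns bool

bool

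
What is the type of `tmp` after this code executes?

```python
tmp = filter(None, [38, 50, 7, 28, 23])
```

filter() returns a filter iterator object

filter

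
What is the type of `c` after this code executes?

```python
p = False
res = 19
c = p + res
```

bool + int returns int (False is 0, so 0 + 19 = 19)

int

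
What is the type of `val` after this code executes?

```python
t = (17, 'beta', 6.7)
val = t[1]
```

Index 1 of tuple is 'beta' which is str

str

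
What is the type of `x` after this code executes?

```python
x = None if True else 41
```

Ternary: condition is True, if branch (None) taken → NoneType

NoneType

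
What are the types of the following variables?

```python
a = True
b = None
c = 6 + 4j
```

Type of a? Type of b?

a is bool; b is NoneType

bool, NoneType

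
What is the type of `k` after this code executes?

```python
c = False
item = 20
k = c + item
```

bool + int returns int (False is 0, so 0 + 20 = 20)

int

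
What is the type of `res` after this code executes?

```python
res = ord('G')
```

ord() returns int (Unicode code point)

int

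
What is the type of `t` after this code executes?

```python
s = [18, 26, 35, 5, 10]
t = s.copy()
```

list.copy() returns list

list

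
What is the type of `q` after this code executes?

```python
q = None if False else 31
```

Ternary: condition is False, else branch (31) taken → int

int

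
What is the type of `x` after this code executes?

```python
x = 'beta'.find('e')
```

str.find() returns int (index, or -1)

int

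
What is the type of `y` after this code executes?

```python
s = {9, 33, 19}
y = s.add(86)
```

set.add() returns None (mutates in place)

NoneType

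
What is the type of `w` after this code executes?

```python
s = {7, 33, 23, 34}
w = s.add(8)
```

set.add() returns None (mutates in place)

NoneType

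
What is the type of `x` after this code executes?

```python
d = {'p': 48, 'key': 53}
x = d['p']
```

Accessing dict[str, int] with key 'p' returns int value 48

int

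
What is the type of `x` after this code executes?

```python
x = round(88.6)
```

round() with no ndigits arg returns int

int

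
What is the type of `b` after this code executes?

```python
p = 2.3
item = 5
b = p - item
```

float - int returns float (2.3 - 5 = -2.7)

float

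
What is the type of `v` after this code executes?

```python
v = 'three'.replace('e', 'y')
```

str.replace() returns str

str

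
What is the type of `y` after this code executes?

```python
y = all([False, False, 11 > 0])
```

all() returns bool

bool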